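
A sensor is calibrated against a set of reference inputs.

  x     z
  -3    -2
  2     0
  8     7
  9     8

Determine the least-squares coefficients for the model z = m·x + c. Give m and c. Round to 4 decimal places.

m = 0.8723, c = -0.2394

The normal system AᵀA·[m, c]ᵀ = Aᵀz is [[158, 16]; [16, 4]]·[m, c]ᵀ = [134, 13]ᵀ.
Eliminating c: 4·(row 1) − 16·(row 2) gives 376·m = 4·134 − 16·13 = 328, so m = 41/47.
Then c = (13 − 16·(41/47))/4 = -45/188.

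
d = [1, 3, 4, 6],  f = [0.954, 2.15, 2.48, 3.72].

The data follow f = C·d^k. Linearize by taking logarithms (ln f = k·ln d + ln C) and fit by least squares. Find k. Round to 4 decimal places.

Taking logs, ln f = k·ln d + ln C, so regress ln f on ln d.
Sums: Σln d = 4.2767, Σ(ln d)² = 6.3392, Σln f = 2.9404, Σln d·ln f = 4.4539.
Normal system: [[6.3392, 4.2767]; [4.2767, 4]]·[k, ln C]ᵀ = [4.4539, 2.9404]ᵀ.
Slope k = (n·Σln d·ln f − Σln d·Σln f)/(n·Σ(ln d)² − (Σln d)²) = (4·4.4539 − 4.2767·2.9404)/7.0668 = 0.74162; ln C = (Σln f − k·Σln d)/n = -0.05782.

k = 0.7416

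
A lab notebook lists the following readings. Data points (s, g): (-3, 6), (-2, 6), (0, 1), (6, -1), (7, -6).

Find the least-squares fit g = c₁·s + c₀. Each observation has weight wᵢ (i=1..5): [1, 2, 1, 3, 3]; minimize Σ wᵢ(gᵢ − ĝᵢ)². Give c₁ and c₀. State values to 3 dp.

With design matrix X, XᵀWX = [[272, 32]; [32, 10]] and XᵀWg = [-186, -2]ᵀ.
det = 272·10 − 32² = 1696.
c₁ = ((-186)·10 − 32·(-2))/1696 = -449/424; c₀ = (272·(-2) − 32·(-186))/1696 = 169/53.

c₁ = -1.059, c₀ = 3.189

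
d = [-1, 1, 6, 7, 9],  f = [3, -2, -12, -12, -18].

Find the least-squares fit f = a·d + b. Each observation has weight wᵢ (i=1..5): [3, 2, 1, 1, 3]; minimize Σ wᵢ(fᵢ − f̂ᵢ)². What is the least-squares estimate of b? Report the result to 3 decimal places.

Sums needed: Σwᵢ·d·d = 333, Σwᵢ·d = 39, Σwᵢ·1 = 10.
And Σwᵢ·d·f = -655, Σwᵢ·f = -73.
Determinant 333·10 − 39² = 1809.
a = ((-655)·10 − 39·(-73))/1809 = -3703/1809; b = (333·(-73) − 39·(-655))/1809 = 412/603.

b = 0.683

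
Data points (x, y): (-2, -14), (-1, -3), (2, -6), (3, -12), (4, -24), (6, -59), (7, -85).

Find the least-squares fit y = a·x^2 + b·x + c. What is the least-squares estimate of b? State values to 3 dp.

From the data, Σx^2·x^2 = 4067, Σx^2·x = 649, Σx^2 = 119, Σx·x = 119, Σx = 19, Σ1 = 7.
Right-hand side: Σx^2·y = -6864, Σx·y = -1062, Σy = -203.
Solving the 3×3 system (Gaussian elimination) gives a = -74139/36806, b = 11359/5258, c = -11416/18403.

b = 2.160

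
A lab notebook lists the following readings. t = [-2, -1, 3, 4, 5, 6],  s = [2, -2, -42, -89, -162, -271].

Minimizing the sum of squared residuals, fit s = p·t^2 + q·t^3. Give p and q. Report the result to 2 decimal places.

p = -1.60, q = -0.99

Forming XᵀX = [[2275, 12135]; [12135, 67171]] and Xᵀs = [-15602, -85630]ᵀ gives XᵀX·[p, q]ᵀ = Xᵀs.
Δ = 2275·67171 − 12135² = 5555800.
p = ((-15602)·67171 − 12135·(-85630))/5555800 = -2220473/1388950; q = (2275·(-85630) − 12135·(-15602))/5555800 = -273899/277790.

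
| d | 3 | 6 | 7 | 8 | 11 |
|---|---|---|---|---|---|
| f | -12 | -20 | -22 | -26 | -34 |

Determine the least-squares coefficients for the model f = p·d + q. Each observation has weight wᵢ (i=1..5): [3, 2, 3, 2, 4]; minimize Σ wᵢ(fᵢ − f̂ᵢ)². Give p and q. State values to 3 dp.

p = -2.766, q = -3.418

Compute the Gram sums: Σwᵢ·d·d = 858, Σwᵢ·d = 102, Σwᵢ·1 = 14.
Moment sums: Σwᵢ·d·f = -2722, Σwᵢ·f = -330.
AᵀWA·[p, q]ᵀ = AᵀWf becomes [[858, 102]; [102, 14]]·[p, q]ᵀ = [-2722, -330]ᵀ.
det = 858·14 − 102² = 1608.
p = ((-2722)·14 − 102·(-330))/1608 = -556/201; q = (858·(-330) − 102·(-2722))/1608 = -229/67.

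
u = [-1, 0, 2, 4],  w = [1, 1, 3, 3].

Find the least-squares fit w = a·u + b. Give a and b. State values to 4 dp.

a = 0.4746, b = 1.4068

The normal system MᵀM·[a, b]ᵀ = Mᵀw is [[21, 5]; [5, 4]]·[a, b]ᵀ = [17, 8]ᵀ.
Determinant 21·4 − 5² = 59.
a = (17·4 − 5·8)/59 = 28/59; b = (21·8 − 5·17)/59 = 83/59.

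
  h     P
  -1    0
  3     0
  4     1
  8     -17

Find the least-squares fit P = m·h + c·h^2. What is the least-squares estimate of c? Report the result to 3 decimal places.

c = -0.464

Setting ∂/∂m … = 0 gives: 90·m + 602·c = -132;  602·m + 4434·c = -1072.
Determinant 90·4434 − 602² = 36656.
m = ((-132)·4434 − 602·(-1072))/36656 = 7507/4582; c = (90·(-1072) − 602·(-132))/36656 = -2127/4582.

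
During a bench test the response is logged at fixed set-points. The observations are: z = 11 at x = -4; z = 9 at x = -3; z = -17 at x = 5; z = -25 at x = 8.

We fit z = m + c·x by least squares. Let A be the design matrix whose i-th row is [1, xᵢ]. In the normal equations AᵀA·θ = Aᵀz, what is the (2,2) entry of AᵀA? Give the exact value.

114

Row 2 ↔ basis x, column 2 ↔ basis x, so (AᵀA)_{2,2} = Σᵢ (x)·(x) = (-4)·(-4) + (-3)·(-3) + (5)·(5) + (8)·(8) = 114.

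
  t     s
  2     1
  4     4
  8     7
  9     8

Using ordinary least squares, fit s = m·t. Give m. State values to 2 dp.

m = 0.88

The normal system AᵀA·[m]ᵀ = Aᵀs is [[165]]·[m]ᵀ = [146]ᵀ.
m = 146/165 = 0.884848.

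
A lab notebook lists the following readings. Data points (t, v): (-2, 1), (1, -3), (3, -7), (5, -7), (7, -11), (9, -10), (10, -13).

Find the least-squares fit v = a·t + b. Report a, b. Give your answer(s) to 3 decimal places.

a = -1.078, b = -2.060

From the data, Σt·t = 269, Σt = 33, Σ1 = 7.
For Xᵀv: Σt·v = -358, Σv = -50.
Normal equations: [[269, 33]; [33, 7]]·[a, b]ᵀ = [-358, -50]ᵀ.
Δ = 269·7 − 33² = 794.
a = ((-358)·7 − 33·(-50))/794 = -428/397; b = (269·(-50) − 33·(-358))/794 = -818/397.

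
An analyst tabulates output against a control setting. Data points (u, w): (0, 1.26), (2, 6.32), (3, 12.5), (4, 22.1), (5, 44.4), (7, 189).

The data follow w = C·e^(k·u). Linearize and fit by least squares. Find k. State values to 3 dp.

With ln wᵢ as the transformed response and uᵢ as the regressor:
Σu = 21.0000, Σ(u)² = 103.0000, Σln w = 16.7311, Σu·ln w = 79.3054.
Equations: 103.0000·k + 21.0000·ln C = 79.3054;  21.0000·k + 6·ln C = 16.7311.
Slope k = (n·Σu·ln w − Σu·Σln w)/(n·Σ(u)² − (Σu)²) = (6·79.3054 − 21.0000·16.7311)/177.0000 = 0.70327; ln C = (Σln w − k·Σu)/n = 0.32708.

k = 0.703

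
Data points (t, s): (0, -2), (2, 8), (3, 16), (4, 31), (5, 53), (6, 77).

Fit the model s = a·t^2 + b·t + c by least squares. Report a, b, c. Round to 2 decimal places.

The normal system XᵀX·[a, b, c]ᵀ = Xᵀs is [[2274, 440, 90]; [440, 90, 20]; [90, 20, 6]]·[a, b, c]ᵀ = [4769, 915, 183]ᵀ.
Solving the 3×3 system (Gaussian elimination) gives a = 97/42, b = -11/14, c = -32/21.

a = 2.31, b = -0.79, c = -1.52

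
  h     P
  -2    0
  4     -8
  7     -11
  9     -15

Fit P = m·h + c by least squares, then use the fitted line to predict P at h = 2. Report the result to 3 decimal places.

Compute the Gram sums: Σh·h = 150, Σh = 18, Σ1 = 4.
For XᵀP: Σh·P = -244, ΣP = -34.
So XᵀX·[m, c]ᵀ = XᵀP: [[150, 18]; [18, 4]]·[m, c]ᵀ = [-244, -34]ᵀ.
det = 150·4 − 18² = 276.
m = ((-244)·4 − 18·(-34))/276 = -91/69; c = (150·(-34) − 18·(-244))/276 = -59/23.
At h = 2: P̂ = (-91/69)·(2) + (-59/23)·(1) = -359/69.

P̂ = -5.203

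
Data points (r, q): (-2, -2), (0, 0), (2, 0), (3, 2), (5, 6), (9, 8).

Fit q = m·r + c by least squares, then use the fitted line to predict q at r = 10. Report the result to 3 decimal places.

q̂ = 9.261

The normal system AᵀA·[m, c]ᵀ = Aᵀq is [[123, 17]; [17, 6]]·[m, c]ᵀ = [112, 14]ᵀ.
Eliminating c: 6·(row 1) − 17·(row 2) gives 449·m = 6·112 − 17·14 = 434, so m = 434/449.
Then c = (14 − 17·(434/449))/6 = -182/449.
At r = 10: q̂ = (434/449)·(10) + (-182/449)·(1) = 4158/449.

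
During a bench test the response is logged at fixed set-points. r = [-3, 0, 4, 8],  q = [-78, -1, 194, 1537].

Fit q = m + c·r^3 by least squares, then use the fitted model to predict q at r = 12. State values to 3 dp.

The normal equations are: 4·m + 549·c = 1652;  549·m + 266969·c = 801466.
det = 4·266969 − 549² = 766475.
m = (1652·266969 − 549·801466)/766475 = 1027954/766475; c = (4·801466 − 549·1652)/766475 = 2298916/766475.
At r = 12: q̂ = (1027954/766475)·(1) + (2298916/766475)·(1728) = 3973554802/766475.

q̂ = 5184.194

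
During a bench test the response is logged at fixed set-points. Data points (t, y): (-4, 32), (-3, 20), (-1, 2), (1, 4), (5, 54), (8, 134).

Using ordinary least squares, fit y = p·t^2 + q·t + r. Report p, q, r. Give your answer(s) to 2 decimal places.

p = 2.03, q = 0.32, r = 1.36

From the data, Σt^2·t^2 = 5060, Σt^2·t = 546, Σt^2 = 116, Σt·t = 116, Σt = 6, Σ1 = 6.
For Mᵀy: Σt^2·y = 10624, Σt·y = 1156, Σy = 246.
So MᵀM·[p, q, r]ᵀ = Mᵀy: [[5060, 546, 116]; [546, 116, 6]; [116, 6, 6]]·[p, q, r]ᵀ = [10624, 1156, 246]ᵀ.
Solving the 3×3 system (Gaussian elimination) gives p = 38127/18751, q = 6080/18751, r = 25589/18751.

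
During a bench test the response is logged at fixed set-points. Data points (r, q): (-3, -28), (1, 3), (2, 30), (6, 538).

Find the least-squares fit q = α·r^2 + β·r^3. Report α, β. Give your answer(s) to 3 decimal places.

Normal-equation sums: Σr^2·r^2 = 1394, Σr^2·r^3 = 7566, Σr^3·r^3 = 47450.
Right-hand side: Σr^2·q = 19239, Σr^3·q = 117207.
So AᵀA·[α, β]ᵀ = Aᵀq: [[1394, 7566]; [7566, 47450]]·[α, β]ᵀ = [19239, 117207]ᵀ.
Δ = 1394·47450 − 7566² = 8900944.
α = (19239·47450 − 7566·117207)/8900944 = 501969/171172; β = (1394·117207 − 7566·19239)/8900944 = 4456071/2225236.

α = 2.933, β = 2.003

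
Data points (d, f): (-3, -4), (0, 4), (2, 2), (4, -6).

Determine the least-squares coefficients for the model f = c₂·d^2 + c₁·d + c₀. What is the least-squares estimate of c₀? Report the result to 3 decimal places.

From the data, Σd^2·d^2 = 353, Σd^2·d = 45, Σd^2 = 29, Σd·d = 29, Σd = 3, Σ1 = 4.
For Aᵀf: Σd^2·f = -124, Σd·f = -8, Σf = -4.
Normal equations: [[353, 45, 29]; [45, 29, 3]; [29, 3, 4]]·[c₂, c₁, c₀]ᵀ = [-124, -8, -4]ᵀ.
Solving the 3×3 system (Gaussian elimination) gives c₂ = -2425/3278, c₁ = 1495/3278, c₀ = 6591/1639.

c₀ = 4.021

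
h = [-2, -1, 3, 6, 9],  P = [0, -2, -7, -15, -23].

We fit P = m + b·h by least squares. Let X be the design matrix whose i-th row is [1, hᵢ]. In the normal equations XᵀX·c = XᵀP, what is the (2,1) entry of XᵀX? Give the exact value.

Row 2 ↔ basis h, column 1 ↔ basis 1, so (XᵀX)_{2,1} = Σᵢ h = (-2)·(1) + (-1)·(1) + (3)·(1) + (6)·(1) + (9)·(1) = 15.

15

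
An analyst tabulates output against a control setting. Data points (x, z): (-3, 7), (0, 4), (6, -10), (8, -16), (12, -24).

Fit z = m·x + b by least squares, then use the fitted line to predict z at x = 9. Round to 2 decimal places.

ẑ = -17.29

From the data, Σx·x = 253, Σx = 23, Σ1 = 5.
And Σx·z = -497, Σz = -39.
Δ = 253·5 − 23² = 736.
m = ((-497)·5 − 23·(-39))/736 = -397/184; b = (253·(-39) − 23·(-497))/736 = 17/8.
At x = 9: ẑ = (-397/184)·(9) + (17/8)·(1) = -1591/92.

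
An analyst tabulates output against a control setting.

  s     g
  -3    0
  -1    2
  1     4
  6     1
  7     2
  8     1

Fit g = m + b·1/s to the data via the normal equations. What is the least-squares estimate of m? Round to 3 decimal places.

Sums needed: Σ1 = 6, Σ1/s = 17/168, Σ1/s·1/s = 61385/28224.
And Σg = 10, Σ1/s·g = 433/168.
Eliminating b: (61385/28224)·(row 1) − (17/168)·(row 2) gives (368021/28224)·m = (61385/28224)·10 − (17/168)·(433/168) = 202163/9408, so m = 606489/368021.
Then b = ((433/168) − (17/168)·(606489/368021))/(61385/28224) = 407904/368021.

m = 1.648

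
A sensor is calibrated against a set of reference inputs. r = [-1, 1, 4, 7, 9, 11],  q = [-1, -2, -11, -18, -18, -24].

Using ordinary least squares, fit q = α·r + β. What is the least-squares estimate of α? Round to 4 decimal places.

Normal-equation sums: Σr·r = 269, Σr = 31, Σ1 = 6.
Moment sums: Σr·q = -597, Σq = -74.
So MᵀM·[α, β]ᵀ = Mᵀq: [[269, 31]; [31, 6]]·[α, β]ᵀ = [-597, -74]ᵀ.
Eliminating β: 6·(row 1) − 31·(row 2) gives 653·α = 6·(-597) − 31·(-74) = -1288, so α = -1288/653.
Then β = ((-74) − 31·(-1288/653))/6 = -1399/653.

α = -1.9724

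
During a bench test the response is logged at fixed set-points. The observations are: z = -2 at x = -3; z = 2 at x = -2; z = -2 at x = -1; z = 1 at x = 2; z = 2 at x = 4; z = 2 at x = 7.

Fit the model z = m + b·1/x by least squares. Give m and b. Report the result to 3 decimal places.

m = 0.847, b = 2.213

Forming MᵀM = [[6, -79/84]; [-79/84, 11953/7056]] and Mᵀz = [3, 62/21]ᵀ gives MᵀM·[m, b]ᵀ = Mᵀz.
Determinant 6·(11953/7056) − (-79/84)² = 65477/7056.
m = (3·(11953/7056) − (-79/84)·(62/21))/(65477/7056) = 55451/65477; b = (6·(62/21) − (-79/84)·3)/(65477/7056) = 144900/65477.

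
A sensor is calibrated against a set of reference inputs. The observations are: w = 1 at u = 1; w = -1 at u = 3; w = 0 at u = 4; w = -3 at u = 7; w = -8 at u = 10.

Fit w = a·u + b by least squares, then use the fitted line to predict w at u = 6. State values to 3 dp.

From the data, Σu·u = 175, Σu = 25, Σ1 = 5.
For Mᵀw: Σu·w = -103, Σw = -11.
MᵀM·[a, b]ᵀ = Mᵀw becomes [[175, 25]; [25, 5]]·[a, b]ᵀ = [-103, -11]ᵀ.
Eliminating b: 5·(row 1) − 25·(row 2) gives 250·a = 5·(-103) − 25·(-11) = -240, so a = -24/25.
Then b = ((-11) − 25·(-24/25))/5 = 13/5.
At u = 6: ŵ = (-24/25)·(6) + (13/5)·(1) = -79/25.

ŵ = -3.160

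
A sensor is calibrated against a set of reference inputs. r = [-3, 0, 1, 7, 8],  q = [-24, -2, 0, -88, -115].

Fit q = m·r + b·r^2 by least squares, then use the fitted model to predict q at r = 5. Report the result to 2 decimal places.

With design matrix A, AᵀA = [[123, 829]; [829, 6579]] and Aᵀq = [-1464, -11888]ᵀ.
Δ = 123·6579 − 829² = 121976.
m = ((-1464)·6579 − 829·(-11888))/121976 = 27937/15247; b = (123·(-11888) − 829·(-1464))/121976 = -31071/15247.
At r = 5: q̂ = (27937/15247)·(5) + (-31071/15247)·(25) = -637090/15247.

q̂ = -41.78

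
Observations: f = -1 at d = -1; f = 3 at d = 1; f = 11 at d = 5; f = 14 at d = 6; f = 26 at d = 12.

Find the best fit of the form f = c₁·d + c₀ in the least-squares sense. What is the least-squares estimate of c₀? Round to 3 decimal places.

c₀ = 1.000

The normal system MᵀM·[c₁, c₀]ᵀ = Mᵀf is [[207, 23]; [23, 5]]·[c₁, c₀]ᵀ = [455, 53]ᵀ.
det = 207·5 − 23² = 506.
c₁ = (455·5 − 23·53)/506 = 48/23; c₀ = (207·53 − 23·455)/506 = 1.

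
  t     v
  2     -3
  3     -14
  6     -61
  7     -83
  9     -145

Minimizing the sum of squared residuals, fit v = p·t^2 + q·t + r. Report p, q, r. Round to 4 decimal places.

Compute the Gram sums: Σt^2·t^2 = 10355, Σt^2·t = 1323, Σt^2 = 179, Σt·t = 179, Σt = 27, Σ1 = 5.
And Σt^2·v = -18146, Σt·v = -2300, Σv = -306.
So AᵀA·[p, q, r]ᵀ = Aᵀv: [[10355, 1323, 179]; [1323, 179, 27]; [179, 27, 5]]·[p, q, r]ᵀ = [-18146, -2300, -306]ᵀ.
Inverting the 3×3 Gram matrix, [p, q, r]ᵀ = [-9929/5016, 265/152, 157/627]ᵀ.

p = -1.9795, q = 1.7434, r = 0.2504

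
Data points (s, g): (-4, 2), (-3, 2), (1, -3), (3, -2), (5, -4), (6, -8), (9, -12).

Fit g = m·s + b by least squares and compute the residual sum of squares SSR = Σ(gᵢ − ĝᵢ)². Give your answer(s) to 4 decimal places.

Sums needed: Σs·s = 177, Σs = 17, Σ1 = 7.
Moment sums: Σs·g = -199, Σg = -25.
So XᵀX·[m, b]ᵀ = Xᵀg: [[177, 17]; [17, 7]]·[m, b]ᵀ = [-199, -25]ᵀ.
Δ = 177·7 − 17² = 950.
m = ((-199)·7 − 17·(-25))/950 = -484/475; b = (177·(-25) − 17·(-199))/950 = -521/475.
Residuals: -93/95, 1/25, -84/95, 1023/475, 1041/475, -15/19, -823/475; SSR = 7034/475.

SSR = 14.8084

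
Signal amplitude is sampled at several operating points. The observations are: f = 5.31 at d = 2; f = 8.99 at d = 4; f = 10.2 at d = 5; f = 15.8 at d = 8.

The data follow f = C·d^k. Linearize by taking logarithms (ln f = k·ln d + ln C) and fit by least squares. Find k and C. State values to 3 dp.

Let Y = ln f. Fitting Y = k·ln d + ln C by least squares:
AᵀA = [[9.3166, 5.7683]; [5.7683, 4]], rhs = [13.6787, 8.9481]ᵀ  (here Σln d = 5.7683, Σ(ln d)² = 9.3166, Σln f = 8.9481, Σln d·ln f = 13.6787).
Solving (det = 3.9930): k = 0.77623, ln C = 1.11765, so C = exp(1.11765) = 3.05765.

k = 0.776, C = 3.058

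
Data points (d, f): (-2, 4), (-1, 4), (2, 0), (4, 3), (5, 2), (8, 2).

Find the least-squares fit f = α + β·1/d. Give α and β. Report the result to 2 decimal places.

α = 2.34, β = -2.23

From the data, Σ1 = 6, Σ1/d = -17/40, Σ1/d·1/d = 2589/1600.
For Xᵀf: Σf = 15, Σ1/d·f = -23/5.
XᵀX·[α, β]ᵀ = Xᵀf becomes [[6, -17/40]; [-17/40, 2589/1600]]·[α, β]ᵀ = [15, -23/5]ᵀ.
Δ = 6·(2589/1600) − (-17/40)² = 3049/320.
α = (15·(2589/1600) − (-17/40)·(-23/5))/(3049/320) = 35707/15245; β = (6·(-23/5) − (-17/40)·15)/(3049/320) = -6792/3049.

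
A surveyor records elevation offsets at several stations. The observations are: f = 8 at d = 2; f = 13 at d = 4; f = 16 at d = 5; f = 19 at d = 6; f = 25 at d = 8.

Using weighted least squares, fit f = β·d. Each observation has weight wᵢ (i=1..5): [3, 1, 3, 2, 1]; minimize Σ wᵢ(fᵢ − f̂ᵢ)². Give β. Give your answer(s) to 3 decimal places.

From the data, Σwᵢ·d·d = 239.
And Σwᵢ·d·f = 768.
MᵀWM·[β]ᵀ = MᵀWf becomes [[239]]·[β]ᵀ = [768]ᵀ.
β = 768/239 = 3.21339.

β = 3.213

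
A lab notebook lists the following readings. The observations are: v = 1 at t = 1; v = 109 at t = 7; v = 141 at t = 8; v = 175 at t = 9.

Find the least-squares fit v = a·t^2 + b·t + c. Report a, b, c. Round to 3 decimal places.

AᵀA·[a, b, c]ᵀ = Aᵀv reads: 13059·a + 1585·b + 195·c = 28541;  1585·a + 195·b + 25·c = 3467;  195·a + 25·b + 4·c = 426.
Inverting the 3×3 Gram matrix, [a, b, c]ᵀ = [1315/706, 11143/3530, -1423/353]ᵀ.

a = 1.863, b = 3.157, c = -4.031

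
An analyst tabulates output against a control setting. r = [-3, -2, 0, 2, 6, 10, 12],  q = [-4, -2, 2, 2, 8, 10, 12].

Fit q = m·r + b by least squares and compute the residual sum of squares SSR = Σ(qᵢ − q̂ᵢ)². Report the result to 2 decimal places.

With design matrix X, XᵀX = [[297, 25]; [25, 7]] and Xᵀq = [312, 28]ᵀ.
det = 297·7 − 25² = 1454.
m = (312·7 − 25·28)/1454 = 742/727; b = (297·28 − 25·312)/1454 = 258/727.
Residuals: -940/727, -228/727, 1196/727, -288/727, 1106/727, -408/727, -438/727; SSR = 5544/727.

SSR = 7.63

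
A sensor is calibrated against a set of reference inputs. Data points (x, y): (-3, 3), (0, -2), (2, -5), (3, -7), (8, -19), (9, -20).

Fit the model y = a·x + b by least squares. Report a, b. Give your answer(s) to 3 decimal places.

Normal-equation sums: Σx·x = 167, Σx = 19, Σ1 = 6.
Moment sums: Σx·y = -372, Σy = -50.
AᵀA·[a, b]ᵀ = Aᵀy becomes [[167, 19]; [19, 6]]·[a, b]ᵀ = [-372, -50]ᵀ.
Δ = 167·6 − 19² = 641.
a = ((-372)·6 − 19·(-50))/641 = -2; b = (167·(-50) − 19·(-372))/641 = -2.

a = -2.000, b = -2.000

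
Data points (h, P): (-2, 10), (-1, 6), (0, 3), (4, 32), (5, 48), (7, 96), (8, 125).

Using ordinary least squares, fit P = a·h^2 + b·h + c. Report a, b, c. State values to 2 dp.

The normal equations are: 7395·a + 1035·b + 159·c = 14462;  1035·a + 159·b + 21·c = 2014;  159·a + 21·b + 7·c = 320.
Row-reducing yields a = 3515/1779, b = -899/1779, c = 1394/593.

a = 1.98, b = -0.51, c = 2.35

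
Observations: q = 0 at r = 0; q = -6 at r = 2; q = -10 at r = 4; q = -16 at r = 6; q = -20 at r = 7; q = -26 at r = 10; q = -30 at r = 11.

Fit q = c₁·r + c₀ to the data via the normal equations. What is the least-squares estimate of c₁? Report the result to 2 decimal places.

c₁ = -2.68

MᵀM·[c₁, c₀]ᵀ = Mᵀq reads: 326·c₁ + 40·c₀ = -878;  40·c₁ + 7·c₀ = -108.
(Σr·r = 326, Σr = 40, Σ1 = 7, Σr·q = -878, Σq = -108.)
Eliminating c₀: 7·(row 1) − 40·(row 2) gives 682·c₁ = 7·(-878) − 40·(-108) = -1826, so c₁ = -83/31.
Then c₀ = ((-108) − 40·(-83/31))/7 = -4/31.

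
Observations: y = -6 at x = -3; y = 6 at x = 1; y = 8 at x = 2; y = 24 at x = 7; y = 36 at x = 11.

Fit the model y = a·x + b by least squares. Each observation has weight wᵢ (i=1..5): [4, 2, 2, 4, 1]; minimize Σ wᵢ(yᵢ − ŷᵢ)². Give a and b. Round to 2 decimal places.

The normal equations are: 363·a + 33·b = 1184;  33·a + 13·b = 136.
(Σwᵢ·x·x = 363, Σwᵢ·x = 33, Σwᵢ·1 = 13, Σwᵢ·x·y = 1184, Σwᵢ·y = 136.)
Determinant 363·13 − 33² = 3630.
a = (1184·13 − 33·136)/3630 = 5452/1815; b = (363·136 − 33·1184)/3630 = 156/55.

a = 3.00, b = 2.84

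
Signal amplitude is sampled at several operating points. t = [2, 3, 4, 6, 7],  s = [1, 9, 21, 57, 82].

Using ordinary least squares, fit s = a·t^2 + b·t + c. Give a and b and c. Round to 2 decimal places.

a = 2.09, b = -2.66, c = -1.93

The normal equations are: 4050·a + 658·b + 114·c = 6491;  658·a + 114·b + 22·c = 1029;  114·a + 22·b + 5·c = 170.
Solving the 3×3 system (Gaussian elimination) gives a = 117/56, b = -149/56, c = -27/14.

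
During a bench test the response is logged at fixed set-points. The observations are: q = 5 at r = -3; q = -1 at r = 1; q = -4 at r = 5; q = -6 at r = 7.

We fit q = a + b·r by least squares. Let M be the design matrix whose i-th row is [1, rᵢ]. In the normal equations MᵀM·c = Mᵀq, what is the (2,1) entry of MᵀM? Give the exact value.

Row 2 ↔ basis r, column 1 ↔ basis 1, so (MᵀM)_{2,1} = Σᵢ r = (-3)·(1) + (1)·(1) + (5)·(1) + (7)·(1) = 10.

10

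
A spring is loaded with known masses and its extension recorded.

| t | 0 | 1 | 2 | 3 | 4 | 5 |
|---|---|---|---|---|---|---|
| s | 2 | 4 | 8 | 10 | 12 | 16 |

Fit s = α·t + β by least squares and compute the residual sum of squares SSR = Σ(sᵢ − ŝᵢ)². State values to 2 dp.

The normal system XᵀX·[α, β]ᵀ = Xᵀs is [[55, 15]; [15, 6]]·[α, β]ᵀ = [178, 52]ᵀ.
Δ = 55·6 − 15² = 105.
α = (178·6 − 15·52)/105 = 96/35; β = (55·52 − 15·178)/105 = 38/21.
Residuals: 4/21, -58/105, 74/105, -4/105, -82/105, 10/21; SSR = 176/105.

SSR = 1.68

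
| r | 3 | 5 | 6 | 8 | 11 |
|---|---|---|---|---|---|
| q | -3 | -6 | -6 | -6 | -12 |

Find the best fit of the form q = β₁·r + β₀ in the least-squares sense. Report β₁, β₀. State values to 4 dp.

β₁ = -1.0000, β₀ = 0.0000

Normal-equation sums: Σr·r = 255, Σr = 33, Σ1 = 5.
For Xᵀq: Σr·q = -255, Σq = -33.
Normal equations: [[255, 33]; [33, 5]]·[β₁, β₀]ᵀ = [-255, -33]ᵀ.
Δ = 255·5 − 33² = 186.
β₁ = ((-255)·5 − 33·(-33))/186 = -1; β₀ = (255·(-33) − 33·(-255))/186 = 0.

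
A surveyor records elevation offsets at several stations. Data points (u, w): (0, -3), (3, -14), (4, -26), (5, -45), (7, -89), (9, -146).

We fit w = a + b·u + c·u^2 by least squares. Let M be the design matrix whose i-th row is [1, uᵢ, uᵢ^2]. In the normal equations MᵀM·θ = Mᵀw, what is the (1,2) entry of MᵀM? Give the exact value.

28

Row 1 ↔ basis 1, column 2 ↔ basis u, so (MᵀM)_{1,2} = Σᵢ u = (1)·(0) + (1)·(3) + (1)·(4) + (1)·(5) + (1)·(7) + (1)·(9) = 28.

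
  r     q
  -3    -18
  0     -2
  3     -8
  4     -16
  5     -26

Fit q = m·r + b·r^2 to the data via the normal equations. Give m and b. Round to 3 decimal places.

The normal equations are: 59·m + 189·b = -164;  189·m + 1043·b = -1140.
det = 59·1043 − 189² = 25816.
m = ((-164)·1043 − 189·(-1140))/25816 = 793/461; b = (59·(-1140) − 189·(-164))/25816 = -4533/3227.

m = 1.720, b = -1.405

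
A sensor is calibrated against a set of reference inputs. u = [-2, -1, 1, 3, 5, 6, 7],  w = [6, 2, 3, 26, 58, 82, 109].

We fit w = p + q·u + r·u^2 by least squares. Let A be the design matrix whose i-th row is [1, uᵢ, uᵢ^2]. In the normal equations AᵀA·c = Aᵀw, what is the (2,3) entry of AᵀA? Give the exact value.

Row 2 ↔ basis u, column 3 ↔ basis u^2, so (AᵀA)_{2,3} = Σᵢ (u)·(u^2) = (-2)·(4) + (-1)·(1) + (1)·(1) + (3)·(9) + (5)·(25) + (6)·(36) + (7)·(49) = 703.

703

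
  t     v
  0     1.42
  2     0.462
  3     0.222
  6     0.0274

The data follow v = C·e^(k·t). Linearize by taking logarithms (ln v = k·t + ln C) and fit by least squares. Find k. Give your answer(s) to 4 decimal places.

Linearized form: ln v = k·t + ln C. From the 4 transformed points,
XᵀX = [[49.0000, 11.0000]; [11.0000, 4]], rhs = [-27.6429, -5.5238]ᵀ  (here Σt = 11.0000, Σ(t)² = 49.0000, Σln v = -5.5238, Σt·ln v = -27.6429).
Slope k = (n·Σt·ln v − Σt·Σln v)/(n·Σ(t)² − (Σt)²) = (4·-27.6429 − 11.0000·-5.5238)/75.0000 = -0.66413; ln C = (Σln v − k·Σt)/n = 0.44539.

k = -0.6641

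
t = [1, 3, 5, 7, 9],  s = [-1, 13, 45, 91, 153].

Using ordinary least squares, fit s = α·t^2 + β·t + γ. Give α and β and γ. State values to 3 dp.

α = 1.964, β = -0.343, γ = -2.907

The normal equations are: 9669·α + 1225·β + 165·γ = 18093;  1225·α + 165·β + 25·γ = 2277;  165·α + 25·β + 5·γ = 301.
Inverting the 3×3 Gram matrix, [α, β, γ]ᵀ = [55/28, -12/35, -407/140]ᵀ.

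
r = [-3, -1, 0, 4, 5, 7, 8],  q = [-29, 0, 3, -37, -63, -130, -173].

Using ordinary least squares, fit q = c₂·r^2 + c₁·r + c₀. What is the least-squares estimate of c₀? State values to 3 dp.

Entries of MᵀM: Σr^2·r^2 = 7460, Σr^2·r = 1016, Σr^2 = 164, Σr·r = 164, Σr = 20, Σ1 = 7.
For Mᵀq: Σr^2·q = -19870, Σr·q = -2670, Σq = -429.
So MᵀM·[c₂, c₁, c₀]ᵀ = Mᵀq: [[7460, 1016, 164]; [1016, 164, 20]; [164, 20, 7]]·[c₂, c₁, c₀]ᵀ = [-19870, -2670, -429]ᵀ.
Inverting the 3×3 Gram matrix, [c₂, c₁, c₀]ᵀ = [-226277/76038, 131483/76038, 44273/12673]ᵀ.

c₀ = 3.493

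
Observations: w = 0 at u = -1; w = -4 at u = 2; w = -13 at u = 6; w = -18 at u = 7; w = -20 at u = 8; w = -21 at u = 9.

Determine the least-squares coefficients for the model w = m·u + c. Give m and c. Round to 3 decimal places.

m = -2.249, c = -1.045

The normal equations are: 235·m + 31·c = -561;  31·m + 6·c = -76.
(Σu·u = 235, Σu = 31, Σ1 = 6, Σu·w = -561, Σw = -76.)
Determinant 235·6 − 31² = 449.
m = ((-561)·6 − 31·(-76))/449 = -1010/449; c = (235·(-76) − 31·(-561))/449 = -469/449.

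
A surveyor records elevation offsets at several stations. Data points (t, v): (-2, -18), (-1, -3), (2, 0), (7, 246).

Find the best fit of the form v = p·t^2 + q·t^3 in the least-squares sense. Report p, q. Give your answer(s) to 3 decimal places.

The normal system XᵀX·[p, q]ᵀ = Xᵀv is [[2434, 16806]; [16806, 117778]]·[p, q]ᵀ = [11979, 84525]ᵀ.
Determinant 2434·117778 − 16806² = 4230016.
p = (11979·117778 − 16806·84525)/4230016 = -1208061/528752; q = (2434·84525 − 16806·11979)/4230016 = 551847/528752.

p = -2.285, q = 1.044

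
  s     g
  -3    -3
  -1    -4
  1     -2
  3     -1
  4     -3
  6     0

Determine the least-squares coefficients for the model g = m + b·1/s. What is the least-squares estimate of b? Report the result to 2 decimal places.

From the data, Σ1 = 6, Σ1/s = 5/12, Σ1/s·1/s = 37/16.
And Σg = -13, Σ1/s·g = 23/12.
det = 6·(37/16) − (5/12)² = 1973/144.
m = ((-13)·(37/16) − (5/12)·(23/12))/(1973/144) = -4444/1973; b = (6·(23/12) − (5/12)·(-13))/(1973/144) = 2436/1973.

b = 1.23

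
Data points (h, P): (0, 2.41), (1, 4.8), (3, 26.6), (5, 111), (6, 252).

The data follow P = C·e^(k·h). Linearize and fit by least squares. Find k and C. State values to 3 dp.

k = 0.778, C = 2.361

Let Y = ln P. Fitting Y = k·h + ln C by least squares:
AᵀA = [[71.0000, 15.0000]; [15.0000, 5]], rhs = [68.1356, 15.9681]ᵀ  (here Σh = 15.0000, Σ(h)² = 71.0000, Σln P = 15.9681, Σh·ln P = 68.1356).
Slope k = (n·Σh·ln P − Σh·Σln P)/(n·Σ(h)² − (Σh)²) = (5·68.1356 − 15.0000·15.9681)/130.0000 = 0.77812; ln C = (Σln P − k·Σh)/n = 0.85925, so C = exp(0.85925) = 2.36139.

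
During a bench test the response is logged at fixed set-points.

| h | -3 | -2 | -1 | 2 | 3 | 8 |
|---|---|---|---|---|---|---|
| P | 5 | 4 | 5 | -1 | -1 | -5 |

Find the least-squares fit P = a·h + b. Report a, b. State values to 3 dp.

Compute the Gram sums: Σh·h = 91, Σh = 7, Σ1 = 6.
Right-hand side: Σh·P = -73, ΣP = 7.
MᵀM·[a, b]ᵀ = MᵀP becomes [[91, 7]; [7, 6]]·[a, b]ᵀ = [-73, 7]ᵀ.
Eliminating b: 6·(row 1) − 7·(row 2) gives 497·a = 6·(-73) − 7·7 = -487, so a = -487/497.
Then b = (7 − 7·(-487/497))/6 = 164/71.

a = -0.980, b = 2.310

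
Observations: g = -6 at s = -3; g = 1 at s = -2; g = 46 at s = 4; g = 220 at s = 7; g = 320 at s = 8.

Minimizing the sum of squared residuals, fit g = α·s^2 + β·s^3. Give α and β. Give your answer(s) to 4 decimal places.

α = 0.8835, β = 0.5146

Setting ∂/∂α … = 0 gives: 6850·α + 50324·β = 31946;  50324·α + 384682·β = 242398.
Δ = 6850·384682 − 50324² = 102566724.
α = (31946·384682 − 50324·242398)/102566724 = 7551185/8547227; β = (6850·242398 − 50324·31946)/102566724 = 4397983/8547227.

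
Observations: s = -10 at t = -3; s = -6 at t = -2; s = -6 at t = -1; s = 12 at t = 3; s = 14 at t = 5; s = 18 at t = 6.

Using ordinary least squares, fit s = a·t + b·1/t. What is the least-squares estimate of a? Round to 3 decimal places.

From the data, Σt·t = 84, Σt·1/t = 6, Σ1/t·1/t = 77/50.
Right-hand side: Σt·s = 262, Σ1/t·s = 332/15.
So MᵀM·[a, b]ᵀ = Mᵀs: [[84, 6]; [6, 77/50]]·[a, b]ᵀ = [262, 332/15]ᵀ.
Eliminating b: (77/50)·(row 1) − 6·(row 2) gives (2334/25)·a = (77/50)·262 − 6·(332/15) = 6767/25, so a = 6767/2334.
Then b = ((332/15) − 6·(6767/2334))/(77/50) = 3590/1167.

a = 2.899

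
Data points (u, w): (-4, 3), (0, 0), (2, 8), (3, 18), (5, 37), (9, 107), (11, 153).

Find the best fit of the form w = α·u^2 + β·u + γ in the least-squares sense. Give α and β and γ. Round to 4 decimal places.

Normal-equation sums: Σu^2·u^2 = 22180, Σu^2·u = 2156, Σu^2 = 256, Σu·u = 256, Σu = 26, Σ1 = 7.
Right-hand side: Σu^2·w = 28347, Σu·w = 2889, Σw = 326.
Solving the 3×3 system (Gaussian elimination) gives α = 86941/86208, β = 250225/86208, γ = -15689/14368.

α = 1.0085, β = 2.9026, γ = -1.0919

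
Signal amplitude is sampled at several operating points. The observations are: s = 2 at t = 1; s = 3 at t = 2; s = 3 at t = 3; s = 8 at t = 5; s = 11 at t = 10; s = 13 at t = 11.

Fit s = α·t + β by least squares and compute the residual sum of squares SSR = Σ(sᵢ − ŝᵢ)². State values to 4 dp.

Setting ∂/∂α … = 0 gives: 260·α + 32·β = 310;  32·α + 6·β = 40.
Eliminating β: 6·(row 1) − 32·(row 2) gives 536·α = 6·310 − 32·40 = 580, so α = 145/134.
Then β = (40 − 32·(145/134))/6 = 60/67.
Residuals: 3/134, -4/67, -153/134, 227/134, -48/67, 27/134; SSR = 317/67.

SSR = 4.7313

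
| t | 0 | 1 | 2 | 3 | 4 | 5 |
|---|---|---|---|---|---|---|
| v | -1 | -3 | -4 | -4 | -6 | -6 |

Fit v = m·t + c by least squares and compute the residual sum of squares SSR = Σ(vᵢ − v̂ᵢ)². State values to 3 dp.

SSR = 1.486

The normal equations are: 55·m + 15·c = -77;  15·m + 6·c = -24.
(Σt·t = 55, Σt = 15, Σ1 = 6, Σt·v = -77, Σv = -24.)
Δ = 55·6 − 15² = 105.
m = ((-77)·6 − 15·(-24))/105 = -34/35; c = (55·(-24) − 15·(-77))/105 = -11/7.
Residuals: 4/7, -16/35, -17/35, 17/35, -19/35, 3/7; SSR = 52/35.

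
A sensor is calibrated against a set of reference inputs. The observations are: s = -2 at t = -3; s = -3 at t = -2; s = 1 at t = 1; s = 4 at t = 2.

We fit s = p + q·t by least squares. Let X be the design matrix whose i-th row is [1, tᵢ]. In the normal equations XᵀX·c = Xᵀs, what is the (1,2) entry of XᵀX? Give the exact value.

Row 1 ↔ basis 1, column 2 ↔ basis t, so (XᵀX)_{1,2} = Σᵢ t = (1)·(-3) + (1)·(-2) + (1)·(1) + (1)·(2) = -2.

-2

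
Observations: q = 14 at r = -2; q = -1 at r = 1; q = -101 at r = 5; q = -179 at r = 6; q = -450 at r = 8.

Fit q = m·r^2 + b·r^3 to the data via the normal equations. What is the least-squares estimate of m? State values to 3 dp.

m = 1.107

Setting ∂/∂m … = 0 gives: 6034·m + 43638·b = -37714;  43638·m + 324490·b = -281802.
det = 6034·324490 − 43638² = 53697616.
m = ((-37714)·324490 − 43638·(-281802))/53697616 = 7432477/6712202; b = (6034·(-281802) − 43638·(-37714))/53697616 = -975531/958886.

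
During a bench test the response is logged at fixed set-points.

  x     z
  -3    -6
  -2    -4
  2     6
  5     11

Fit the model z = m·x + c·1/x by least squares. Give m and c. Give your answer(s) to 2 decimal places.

AᵀA·[m, c]ᵀ = Aᵀz reads: 42·m + 4·c = 93;  4·m + (293/450)·c = 46/5.
(Σx·x = 42, Σx·1/x = 4, Σ1/x·1/x = 293/450, Σx·z = 93, Σ1/x·z = 46/5.)
Δ = 42·(293/450) − 4² = 851/75.
m = (93·(293/450) − 4·(46/5))/(851/75) = 3563/1702; c = (42·(46/5) − 4·93)/(851/75) = 1080/851.

m = 2.09, c = 1.27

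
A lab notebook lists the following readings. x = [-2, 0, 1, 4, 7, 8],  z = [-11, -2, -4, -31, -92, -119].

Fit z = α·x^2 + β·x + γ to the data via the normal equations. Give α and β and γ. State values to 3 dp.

Sums needed: Σx^2·x^2 = 6770, Σx^2·x = 912, Σx^2 = 134, Σx·x = 134, Σx = 18, Σ1 = 6.
For Mᵀz: Σx^2·z = -12668, Σx·z = -1702, Σz = -259.
MᵀM·[α, β, γ]ᵀ = Mᵀz becomes [[6770, 912, 134]; [912, 134, 18]; [134, 18, 6]]·[α, β, γ]ᵀ = [-12668, -1702, -259]ᵀ.
Inverting the 3×3 Gram matrix, [α, β, γ]ᵀ = [-23683/12626, 4991/12626, -31075/12626]ᵀ.

α = -1.876, β = 0.395, γ = -2.461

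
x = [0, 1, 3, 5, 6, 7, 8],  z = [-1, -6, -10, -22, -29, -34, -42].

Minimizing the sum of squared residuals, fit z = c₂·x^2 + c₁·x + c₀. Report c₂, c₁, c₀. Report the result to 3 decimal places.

c₂ = -0.346, c₁ = -2.279, c₀ = -1.717

Sums needed: Σx^2·x^2 = 8500, Σx^2·x = 1224, Σx^2 = 184, Σx·x = 184, Σx = 30, Σ1 = 7.
And Σx^2·z = -6044, Σx·z = -894, Σz = -144.
Inverting the 3×3 Gram matrix, [c₂, c₁, c₀]ᵀ = [-2036/5889, -8947/3926, -10111/5889]ᵀ.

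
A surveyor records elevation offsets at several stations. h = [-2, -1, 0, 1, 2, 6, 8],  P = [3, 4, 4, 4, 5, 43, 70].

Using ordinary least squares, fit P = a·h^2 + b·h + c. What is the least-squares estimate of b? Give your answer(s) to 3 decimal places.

AᵀA·[a, b, c]ᵀ = AᵀP reads: 5426·a + 728·b + 110·c = 6068;  728·a + 110·b + 14·c = 822;  110·a + 14·b + 7·c = 133.
Solving the 3×3 system (Gaussian elimination) gives a = 76559/78969, b = 61156/78969, c = 58343/26323.

b = 0.774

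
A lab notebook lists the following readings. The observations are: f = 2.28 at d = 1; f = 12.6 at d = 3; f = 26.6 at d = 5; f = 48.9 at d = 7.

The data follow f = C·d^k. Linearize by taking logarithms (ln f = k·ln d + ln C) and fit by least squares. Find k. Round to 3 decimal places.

With ln fᵢ as the transformed response and ln dᵢ as the regressor:
Σln d = 4.6540, Σ(ln d)² = 7.5838, Σln f = 10.5286, Σln d·ln f = 15.6331.
Equations: 7.5838·k + 4.6540·ln C = 15.6331;  4.6540·k + 4·ln C = 10.5286.
Δ = 7.5838·4 − (4.6540)² = 8.6759; k = (15.6331·4 − 4.6540·10.5286)/8.6759 = 1.55984, ln C = (7.5838·10.5286 − 4.6540·15.6331)/8.6759 = 0.81728.

k = 1.560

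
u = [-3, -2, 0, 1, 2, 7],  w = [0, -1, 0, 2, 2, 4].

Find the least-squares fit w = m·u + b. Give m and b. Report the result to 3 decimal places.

m = 0.480, b = 0.767

Compute the Gram sums: Σu·u = 67, Σu = 5, Σ1 = 6.
And Σu·w = 36, Σw = 7.
Determinant 67·6 − 5² = 377.
m = (36·6 − 5·7)/377 = 181/377; b = (67·7 − 5·36)/377 = 289/377.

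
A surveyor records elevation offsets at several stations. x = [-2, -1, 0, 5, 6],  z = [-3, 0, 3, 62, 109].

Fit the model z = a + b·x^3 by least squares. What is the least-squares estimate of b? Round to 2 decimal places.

b = 0.50

The normal equations are: 5·a + 332·b = 171;  332·a + 62346·b = 31318.
(Σ1 = 5, Σx^3 = 332, Σx^3·x^3 = 62346, Σz = 171, Σx^3·z = 31318.)
Eliminating b: 62346·(row 1) − 332·(row 2) gives 201506·a = 62346·171 − 332·31318 = 263590, so a = 131795/100753.
Then b = (31318 − 332·(131795/100753))/62346 = 49909/100753.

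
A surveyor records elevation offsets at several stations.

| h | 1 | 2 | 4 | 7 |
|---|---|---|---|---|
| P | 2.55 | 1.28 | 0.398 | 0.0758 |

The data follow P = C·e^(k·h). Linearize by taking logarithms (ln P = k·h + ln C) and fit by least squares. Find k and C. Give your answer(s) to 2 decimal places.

Taking logs, ln P = k·h + ln C, so regress ln P on h.
Sums: Σh = 14.0000, Σ(h)² = 70.0000, Σln P = -2.3180, Σh·ln P = -20.3130.
Normal system: [[70.0000, 14.0000]; [14.0000, 4]]·[k, ln C]ᵀ = [-20.3130, -2.3180]ᵀ.
Slope k = (n·Σh·ln P − Σh·Σln P)/(n·Σ(h)² − (Σh)²) = (4·-20.3130 − 14.0000·-2.3180)/84.0000 = -0.58095; ln C = (Σln P − k·Σh)/n = 1.45383, so C = exp(1.45383) = 4.27946.

k = -0.58, C = 4.28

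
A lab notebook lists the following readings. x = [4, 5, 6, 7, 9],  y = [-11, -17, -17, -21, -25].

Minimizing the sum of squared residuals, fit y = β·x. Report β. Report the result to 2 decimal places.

The normal system MᵀM·[β]ᵀ = Mᵀy is [[207]]·[β]ᵀ = [-603]ᵀ.
Hence β = -603 / 207 ≈ -2.91304.

β = -2.91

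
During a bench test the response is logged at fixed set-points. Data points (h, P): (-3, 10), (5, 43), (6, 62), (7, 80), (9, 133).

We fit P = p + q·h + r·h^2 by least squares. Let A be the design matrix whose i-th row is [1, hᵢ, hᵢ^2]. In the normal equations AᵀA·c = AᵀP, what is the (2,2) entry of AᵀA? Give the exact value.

200

Row 2 ↔ basis h, column 2 ↔ basis h, so (AᵀA)_{2,2} = Σᵢ (h)·(h) = (-3)·(-3) + (5)·(5) + (6)·(6) + (7)·(7) + (9)·(9) = 200.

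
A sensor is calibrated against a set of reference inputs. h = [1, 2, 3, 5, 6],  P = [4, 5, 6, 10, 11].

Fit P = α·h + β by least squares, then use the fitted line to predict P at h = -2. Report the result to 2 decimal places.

Normal-equation sums: Σh·h = 75, Σh = 17, Σ1 = 5.
And Σh·P = 148, ΣP = 36.
XᵀX·[α, β]ᵀ = XᵀP becomes [[75, 17]; [17, 5]]·[α, β]ᵀ = [148, 36]ᵀ.
Eliminating β: 5·(row 1) − 17·(row 2) gives 86·α = 5·148 − 17·36 = 128, so α = 64/43.
Then β = (36 − 17·(64/43))/5 = 92/43.
At h = -2: P̂ = (64/43)·(-2) + (92/43)·(1) = -36/43.

P̂ = -0.84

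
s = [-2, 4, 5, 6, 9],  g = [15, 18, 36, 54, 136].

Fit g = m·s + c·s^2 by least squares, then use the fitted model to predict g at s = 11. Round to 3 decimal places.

Compute the Gram sums: Σs·s = 162, Σs·s^2 = 1126, Σs^2·s^2 = 8754.
And Σs·g = 1770, Σs^2·g = 14208.
So MᵀM·[m, c]ᵀ = Mᵀg: [[162, 1126]; [1126, 8754]]·[m, c]ᵀ = [1770, 14208]ᵀ.
Δ = 162·8754 − 1126² = 150272.
m = (1770·8754 − 1126·14208)/150272 = -125907/37568; c = (162·14208 − 1126·1770)/150272 = 77169/37568.
At s = 11: ĝ = (-125907/37568)·(11) + (77169/37568)·(121) = 994059/4696.

ĝ = 211.682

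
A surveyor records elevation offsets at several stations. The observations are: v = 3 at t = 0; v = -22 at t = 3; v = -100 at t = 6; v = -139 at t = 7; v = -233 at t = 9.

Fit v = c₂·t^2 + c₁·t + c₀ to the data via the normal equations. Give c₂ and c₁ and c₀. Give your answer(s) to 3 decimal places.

MᵀM·[c₂, c₁, c₀]ᵀ = Mᵀv reads: 10339·c₂ + 1315·c₁ + 175·c₀ = -29482;  1315·c₂ + 175·c₁ + 25·c₀ = -3736;  175·c₂ + 25·c₁ + 5·c₀ = -491.
(Σt^2·t^2 = 10339, Σt^2·t = 1315, Σt^2 = 175, Σt·t = 175, Σt = 25, Σ1 = 5, Σt^2·v = -29482, Σt·v = -3736, Σv = -491.)
Row-reducing yields c₂ = -569/190, c₁ = 697/950, c₀ = 56/19.

c₂ = -2.995, c₁ = 0.734, c₀ = 2.947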